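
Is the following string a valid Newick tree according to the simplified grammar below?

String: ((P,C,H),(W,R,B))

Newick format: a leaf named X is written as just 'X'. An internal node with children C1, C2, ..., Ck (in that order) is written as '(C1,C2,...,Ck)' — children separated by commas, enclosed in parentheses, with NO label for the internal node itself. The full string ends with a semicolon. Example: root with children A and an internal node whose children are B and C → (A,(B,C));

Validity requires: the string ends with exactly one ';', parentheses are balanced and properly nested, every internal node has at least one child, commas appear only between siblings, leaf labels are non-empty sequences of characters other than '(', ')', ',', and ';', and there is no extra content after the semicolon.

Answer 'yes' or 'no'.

Answer: no

Derivation:
Input: ((P,C,H),(W,R,B))
Paren balance: 3 '(' vs 3 ')' OK
Ends with single ';': False
Full parse: FAILS (must end with ;)
Valid: False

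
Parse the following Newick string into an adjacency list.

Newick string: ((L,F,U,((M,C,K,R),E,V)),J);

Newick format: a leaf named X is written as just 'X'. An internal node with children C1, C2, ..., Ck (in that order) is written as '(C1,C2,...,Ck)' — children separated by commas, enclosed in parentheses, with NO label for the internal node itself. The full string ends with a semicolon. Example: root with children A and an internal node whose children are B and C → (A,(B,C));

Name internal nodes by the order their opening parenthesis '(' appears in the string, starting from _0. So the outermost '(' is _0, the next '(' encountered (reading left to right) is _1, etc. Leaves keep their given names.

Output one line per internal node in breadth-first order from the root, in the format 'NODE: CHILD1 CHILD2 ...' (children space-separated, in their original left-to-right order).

Answer: _0: _1 J
_1: L F U _2
_2: _3 E V
_3: M C K R

Derivation:
Input: ((L,F,U,((M,C,K,R),E,V)),J);
Scanning left-to-right, naming '(' by encounter order:
  pos 0: '(' -> open internal node _0 (depth 1)
  pos 1: '(' -> open internal node _1 (depth 2)
  pos 8: '(' -> open internal node _2 (depth 3)
  pos 9: '(' -> open internal node _3 (depth 4)
  pos 17: ')' -> close internal node _3 (now at depth 3)
  pos 22: ')' -> close internal node _2 (now at depth 2)
  pos 23: ')' -> close internal node _1 (now at depth 1)
  pos 26: ')' -> close internal node _0 (now at depth 0)
Total internal nodes: 4
BFS adjacency from root:
  _0: _1 J
  _1: L F U _2
  _2: _3 E V
  _3: M C K R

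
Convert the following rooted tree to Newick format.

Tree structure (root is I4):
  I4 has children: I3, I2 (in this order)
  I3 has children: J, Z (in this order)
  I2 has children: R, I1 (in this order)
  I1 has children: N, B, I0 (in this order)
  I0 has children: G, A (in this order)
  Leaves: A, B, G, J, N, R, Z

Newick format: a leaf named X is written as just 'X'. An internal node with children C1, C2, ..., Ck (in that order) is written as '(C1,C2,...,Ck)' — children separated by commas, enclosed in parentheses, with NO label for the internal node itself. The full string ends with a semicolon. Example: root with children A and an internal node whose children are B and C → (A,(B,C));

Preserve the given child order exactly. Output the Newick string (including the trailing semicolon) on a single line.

internal I4 with children ['I3', 'I2']
  internal I3 with children ['J', 'Z']
    leaf 'J' → 'J'
    leaf 'Z' → 'Z'
  → '(J,Z)'
  internal I2 with children ['R', 'I1']
    leaf 'R' → 'R'
    internal I1 with children ['N', 'B', 'I0']
      leaf 'N' → 'N'
      leaf 'B' → 'B'
      internal I0 with children ['G', 'A']
        leaf 'G' → 'G'
        leaf 'A' → 'A'
      → '(G,A)'
    → '(N,B,(G,A))'
  → '(R,(N,B,(G,A)))'
→ '((J,Z),(R,(N,B,(G,A))))'
Final: ((J,Z),(R,(N,B,(G,A))));

Answer: ((J,Z),(R,(N,B,(G,A))));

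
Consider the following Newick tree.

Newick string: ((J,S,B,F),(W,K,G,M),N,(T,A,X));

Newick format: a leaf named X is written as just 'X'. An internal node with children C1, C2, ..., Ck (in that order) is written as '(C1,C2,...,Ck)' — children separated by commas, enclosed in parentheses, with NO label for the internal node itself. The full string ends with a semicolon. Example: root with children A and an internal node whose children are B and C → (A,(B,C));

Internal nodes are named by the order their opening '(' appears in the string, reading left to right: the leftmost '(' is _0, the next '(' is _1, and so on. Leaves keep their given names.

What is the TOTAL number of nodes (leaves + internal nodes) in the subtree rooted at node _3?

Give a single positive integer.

Newick: ((J,S,B,F),(W,K,G,M),N,(T,A,X));
Locate _3: it is the '(' at position 23 (the 4th '(' reading left to right).
Query: subtree rooted at _3
_3: subtree_size = 1 + 3
  T: subtree_size = 1 + 0
  A: subtree_size = 1 + 0
  X: subtree_size = 1 + 0
Total subtree size of _3: 4

Answer: 4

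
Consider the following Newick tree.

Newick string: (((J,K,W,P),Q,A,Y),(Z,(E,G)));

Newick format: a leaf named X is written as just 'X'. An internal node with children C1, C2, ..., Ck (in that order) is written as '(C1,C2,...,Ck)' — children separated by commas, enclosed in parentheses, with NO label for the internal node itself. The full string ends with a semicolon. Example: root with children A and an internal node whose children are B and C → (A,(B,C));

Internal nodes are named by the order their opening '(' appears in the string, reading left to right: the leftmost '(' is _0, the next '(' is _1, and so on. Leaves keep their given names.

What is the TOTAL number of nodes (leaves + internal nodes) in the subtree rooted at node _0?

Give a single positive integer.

Answer: 15

Derivation:
Newick: (((J,K,W,P),Q,A,Y),(Z,(E,G)));
Locate _0: it is the '(' at position 0 (the 1st '(' reading left to right).
Query: subtree rooted at _0
_0: subtree_size = 1 + 14
  _1: subtree_size = 1 + 8
    _2: subtree_size = 1 + 4
      J: subtree_size = 1 + 0
      K: subtree_size = 1 + 0
      W: subtree_size = 1 + 0
      P: subtree_size = 1 + 0
    Q: subtree_size = 1 + 0
    A: subtree_size = 1 + 0
    Y: subtree_size = 1 + 0
  _3: subtree_size = 1 + 4
    Z: subtree_size = 1 + 0
    _4: subtree_size = 1 + 2
      E: subtree_size = 1 + 0
      G: subtree_size = 1 + 0
Total subtree size of _0: 15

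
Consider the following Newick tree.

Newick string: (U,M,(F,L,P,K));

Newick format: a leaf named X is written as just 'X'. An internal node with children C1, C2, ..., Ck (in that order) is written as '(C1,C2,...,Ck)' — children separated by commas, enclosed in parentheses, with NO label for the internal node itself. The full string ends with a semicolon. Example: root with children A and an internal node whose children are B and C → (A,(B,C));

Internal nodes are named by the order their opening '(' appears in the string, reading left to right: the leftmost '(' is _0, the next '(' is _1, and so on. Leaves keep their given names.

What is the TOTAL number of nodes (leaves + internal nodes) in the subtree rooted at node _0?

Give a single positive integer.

Newick: (U,M,(F,L,P,K));
Locate _0: it is the '(' at position 0 (the 1st '(' reading left to right).
Query: subtree rooted at _0
_0: subtree_size = 1 + 7
  U: subtree_size = 1 + 0
  M: subtree_size = 1 + 0
  _1: subtree_size = 1 + 4
    F: subtree_size = 1 + 0
    L: subtree_size = 1 + 0
    P: subtree_size = 1 + 0
    K: subtree_size = 1 + 0
Total subtree size of _0: 8

Answer: 8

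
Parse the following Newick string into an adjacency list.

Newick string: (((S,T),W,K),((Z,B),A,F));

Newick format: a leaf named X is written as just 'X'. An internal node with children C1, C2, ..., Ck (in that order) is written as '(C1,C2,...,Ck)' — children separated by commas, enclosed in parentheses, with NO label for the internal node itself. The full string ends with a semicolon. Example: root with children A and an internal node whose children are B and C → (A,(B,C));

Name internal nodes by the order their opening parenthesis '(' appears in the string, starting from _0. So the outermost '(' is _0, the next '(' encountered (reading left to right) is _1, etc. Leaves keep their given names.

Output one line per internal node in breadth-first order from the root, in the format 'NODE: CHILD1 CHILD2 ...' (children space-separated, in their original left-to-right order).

Answer: _0: _1 _3
_1: _2 W K
_3: _4 A F
_2: S T
_4: Z B

Derivation:
Input: (((S,T),W,K),((Z,B),A,F));
Scanning left-to-right, naming '(' by encounter order:
  pos 0: '(' -> open internal node _0 (depth 1)
  pos 1: '(' -> open internal node _1 (depth 2)
  pos 2: '(' -> open internal node _2 (depth 3)
  pos 6: ')' -> close internal node _2 (now at depth 2)
  pos 11: ')' -> close internal node _1 (now at depth 1)
  pos 13: '(' -> open internal node _3 (depth 2)
  pos 14: '(' -> open internal node _4 (depth 3)
  pos 18: ')' -> close internal node _4 (now at depth 2)
  pos 23: ')' -> close internal node _3 (now at depth 1)
  pos 24: ')' -> close internal node _0 (now at depth 0)
Total internal nodes: 5
BFS adjacency from root:
  _0: _1 _3
  _1: _2 W K
  _3: _4 A F
  _2: S T
  _4: Z B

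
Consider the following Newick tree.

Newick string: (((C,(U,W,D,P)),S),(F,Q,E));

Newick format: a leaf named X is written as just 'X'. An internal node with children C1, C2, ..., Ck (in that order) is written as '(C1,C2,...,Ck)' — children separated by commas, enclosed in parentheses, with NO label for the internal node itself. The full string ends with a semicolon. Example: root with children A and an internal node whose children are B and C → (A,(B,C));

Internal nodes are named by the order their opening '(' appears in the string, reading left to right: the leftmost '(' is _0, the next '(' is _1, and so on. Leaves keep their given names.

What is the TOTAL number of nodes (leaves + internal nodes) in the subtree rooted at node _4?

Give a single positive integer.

Newick: (((C,(U,W,D,P)),S),(F,Q,E));
Locate _4: it is the '(' at position 19 (the 5th '(' reading left to right).
Query: subtree rooted at _4
_4: subtree_size = 1 + 3
  F: subtree_size = 1 + 0
  Q: subtree_size = 1 + 0
  E: subtree_size = 1 + 0
Total subtree size of _4: 4

Answer: 4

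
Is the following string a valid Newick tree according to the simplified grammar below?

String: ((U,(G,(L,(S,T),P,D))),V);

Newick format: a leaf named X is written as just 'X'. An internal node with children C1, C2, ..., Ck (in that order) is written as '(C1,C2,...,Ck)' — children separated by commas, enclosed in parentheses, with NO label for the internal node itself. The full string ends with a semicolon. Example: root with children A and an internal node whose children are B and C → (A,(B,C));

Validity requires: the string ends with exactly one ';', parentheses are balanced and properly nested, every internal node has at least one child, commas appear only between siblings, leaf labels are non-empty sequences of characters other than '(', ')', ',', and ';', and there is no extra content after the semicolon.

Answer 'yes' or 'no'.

Answer: yes

Derivation:
Input: ((U,(G,(L,(S,T),P,D))),V);
Paren balance: 5 '(' vs 5 ')' OK
Ends with single ';': True
Full parse: OK
Valid: True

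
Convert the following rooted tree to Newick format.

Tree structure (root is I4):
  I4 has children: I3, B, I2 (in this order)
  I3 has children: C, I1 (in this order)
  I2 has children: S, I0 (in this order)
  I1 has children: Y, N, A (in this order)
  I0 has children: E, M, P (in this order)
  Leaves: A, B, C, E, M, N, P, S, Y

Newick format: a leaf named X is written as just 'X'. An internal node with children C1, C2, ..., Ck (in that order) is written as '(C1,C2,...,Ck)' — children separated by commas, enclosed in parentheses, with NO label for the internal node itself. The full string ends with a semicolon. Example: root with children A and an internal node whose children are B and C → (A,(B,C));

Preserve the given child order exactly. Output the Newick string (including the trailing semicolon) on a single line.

Answer: ((C,(Y,N,A)),B,(S,(E,M,P)));

Derivation:
internal I4 with children ['I3', 'B', 'I2']
  internal I3 with children ['C', 'I1']
    leaf 'C' → 'C'
    internal I1 with children ['Y', 'N', 'A']
      leaf 'Y' → 'Y'
      leaf 'N' → 'N'
      leaf 'A' → 'A'
    → '(Y,N,A)'
  → '(C,(Y,N,A))'
  leaf 'B' → 'B'
  internal I2 with children ['S', 'I0']
    leaf 'S' → 'S'
    internal I0 with children ['E', 'M', 'P']
      leaf 'E' → 'E'
      leaf 'M' → 'M'
      leaf 'P' → 'P'
    → '(E,M,P)'
  → '(S,(E,M,P))'
→ '((C,(Y,N,A)),B,(S,(E,M,P)))'
Final: ((C,(Y,N,A)),B,(S,(E,M,P)));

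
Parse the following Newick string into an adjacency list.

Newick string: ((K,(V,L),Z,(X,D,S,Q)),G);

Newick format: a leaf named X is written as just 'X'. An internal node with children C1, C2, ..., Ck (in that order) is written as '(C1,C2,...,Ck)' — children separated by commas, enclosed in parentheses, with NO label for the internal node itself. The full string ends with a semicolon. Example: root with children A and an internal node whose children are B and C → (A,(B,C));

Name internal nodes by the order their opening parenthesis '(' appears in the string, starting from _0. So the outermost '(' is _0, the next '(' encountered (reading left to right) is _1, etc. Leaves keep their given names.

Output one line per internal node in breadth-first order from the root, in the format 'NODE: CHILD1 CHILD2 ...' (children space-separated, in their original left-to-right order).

Input: ((K,(V,L),Z,(X,D,S,Q)),G);
Scanning left-to-right, naming '(' by encounter order:
  pos 0: '(' -> open internal node _0 (depth 1)
  pos 1: '(' -> open internal node _1 (depth 2)
  pos 4: '(' -> open internal node _2 (depth 3)
  pos 8: ')' -> close internal node _2 (now at depth 2)
  pos 12: '(' -> open internal node _3 (depth 3)
  pos 20: ')' -> close internal node _3 (now at depth 2)
  pos 21: ')' -> close internal node _1 (now at depth 1)
  pos 24: ')' -> close internal node _0 (now at depth 0)
Total internal nodes: 4
BFS adjacency from root:
  _0: _1 G
  _1: K _2 Z _3
  _2: V L
  _3: X D S Q

Answer: _0: _1 G
_1: K _2 Z _3
_2: V L
_3: X D S Q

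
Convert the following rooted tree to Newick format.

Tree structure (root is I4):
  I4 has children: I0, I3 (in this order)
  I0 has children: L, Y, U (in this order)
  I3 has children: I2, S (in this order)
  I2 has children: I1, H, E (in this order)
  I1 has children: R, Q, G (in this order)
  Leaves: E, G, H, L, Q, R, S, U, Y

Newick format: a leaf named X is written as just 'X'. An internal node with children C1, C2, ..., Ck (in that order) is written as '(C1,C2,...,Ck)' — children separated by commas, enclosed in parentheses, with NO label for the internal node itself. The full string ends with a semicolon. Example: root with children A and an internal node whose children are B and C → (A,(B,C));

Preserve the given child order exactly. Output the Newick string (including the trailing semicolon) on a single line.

internal I4 with children ['I0', 'I3']
  internal I0 with children ['L', 'Y', 'U']
    leaf 'L' → 'L'
    leaf 'Y' → 'Y'
    leaf 'U' → 'U'
  → '(L,Y,U)'
  internal I3 with children ['I2', 'S']
    internal I2 with children ['I1', 'H', 'E']
      internal I1 with children ['R', 'Q', 'G']
        leaf 'R' → 'R'
        leaf 'Q' → 'Q'
        leaf 'G' → 'G'
      → '(R,Q,G)'
      leaf 'H' → 'H'
      leaf 'E' → 'E'
    → '((R,Q,G),H,E)'
    leaf 'S' → 'S'
  → '(((R,Q,G),H,E),S)'
→ '((L,Y,U),(((R,Q,G),H,E),S))'
Final: ((L,Y,U),(((R,Q,G),H,E),S));

Answer: ((L,Y,U),(((R,Q,G),H,E),S));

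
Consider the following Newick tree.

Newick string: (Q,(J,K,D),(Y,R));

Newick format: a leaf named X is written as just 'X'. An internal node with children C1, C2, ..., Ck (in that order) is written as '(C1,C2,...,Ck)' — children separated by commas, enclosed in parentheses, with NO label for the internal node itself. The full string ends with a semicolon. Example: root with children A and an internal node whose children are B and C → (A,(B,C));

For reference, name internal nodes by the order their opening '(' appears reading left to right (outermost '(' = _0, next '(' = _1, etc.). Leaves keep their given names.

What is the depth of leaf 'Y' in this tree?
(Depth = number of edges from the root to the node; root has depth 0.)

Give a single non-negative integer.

Newick: (Q,(J,K,D),(Y,R));
Naming internals by '(' encounter order: outermost '(' = _0, next = _1, ...
Query node: Y
Path from root: _0 -> _2 -> Y
Depth of Y: 2 (number of edges from root)

Answer: 2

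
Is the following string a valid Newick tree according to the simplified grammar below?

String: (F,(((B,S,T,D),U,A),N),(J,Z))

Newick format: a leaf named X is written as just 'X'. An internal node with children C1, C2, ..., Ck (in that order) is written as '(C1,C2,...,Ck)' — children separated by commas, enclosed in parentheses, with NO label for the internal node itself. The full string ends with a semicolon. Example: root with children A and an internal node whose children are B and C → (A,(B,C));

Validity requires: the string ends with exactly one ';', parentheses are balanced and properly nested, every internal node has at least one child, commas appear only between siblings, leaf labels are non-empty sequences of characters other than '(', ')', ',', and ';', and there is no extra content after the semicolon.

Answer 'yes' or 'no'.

Input: (F,(((B,S,T,D),U,A),N),(J,Z))
Paren balance: 5 '(' vs 5 ')' OK
Ends with single ';': False
Full parse: FAILS (must end with ;)
Valid: False

Answer: no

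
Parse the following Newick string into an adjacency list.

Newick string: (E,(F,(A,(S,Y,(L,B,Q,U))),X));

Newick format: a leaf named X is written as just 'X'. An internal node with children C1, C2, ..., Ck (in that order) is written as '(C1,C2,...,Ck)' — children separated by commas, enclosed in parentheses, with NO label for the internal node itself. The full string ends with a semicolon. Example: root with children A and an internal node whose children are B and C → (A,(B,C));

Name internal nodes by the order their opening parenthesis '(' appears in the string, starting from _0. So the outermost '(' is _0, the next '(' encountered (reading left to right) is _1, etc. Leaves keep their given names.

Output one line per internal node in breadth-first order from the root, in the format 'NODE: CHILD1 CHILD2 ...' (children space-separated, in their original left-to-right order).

Input: (E,(F,(A,(S,Y,(L,B,Q,U))),X));
Scanning left-to-right, naming '(' by encounter order:
  pos 0: '(' -> open internal node _0 (depth 1)
  pos 3: '(' -> open internal node _1 (depth 2)
  pos 6: '(' -> open internal node _2 (depth 3)
  pos 9: '(' -> open internal node _3 (depth 4)
  pos 14: '(' -> open internal node _4 (depth 5)
  pos 22: ')' -> close internal node _4 (now at depth 4)
  pos 23: ')' -> close internal node _3 (now at depth 3)
  pos 24: ')' -> close internal node _2 (now at depth 2)
  pos 27: ')' -> close internal node _1 (now at depth 1)
  pos 28: ')' -> close internal node _0 (now at depth 0)
Total internal nodes: 5
BFS adjacency from root:
  _0: E _1
  _1: F _2 X
  _2: A _3
  _3: S Y _4
  _4: L B Q U

Answer: _0: E _1
_1: F _2 X
_2: A _3
_3: S Y _4
_4: L B Q U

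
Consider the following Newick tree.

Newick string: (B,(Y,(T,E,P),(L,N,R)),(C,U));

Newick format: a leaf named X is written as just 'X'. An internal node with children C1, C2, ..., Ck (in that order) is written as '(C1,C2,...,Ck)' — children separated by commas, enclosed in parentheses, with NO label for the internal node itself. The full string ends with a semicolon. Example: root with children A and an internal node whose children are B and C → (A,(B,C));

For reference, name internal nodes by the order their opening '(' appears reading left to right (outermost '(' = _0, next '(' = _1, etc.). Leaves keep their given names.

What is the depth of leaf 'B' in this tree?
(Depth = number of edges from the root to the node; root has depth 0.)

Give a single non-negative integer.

Newick: (B,(Y,(T,E,P),(L,N,R)),(C,U));
Naming internals by '(' encounter order: outermost '(' = _0, next = _1, ...
Query node: B
Path from root: _0 -> B
Depth of B: 1 (number of edges from root)

Answer: 1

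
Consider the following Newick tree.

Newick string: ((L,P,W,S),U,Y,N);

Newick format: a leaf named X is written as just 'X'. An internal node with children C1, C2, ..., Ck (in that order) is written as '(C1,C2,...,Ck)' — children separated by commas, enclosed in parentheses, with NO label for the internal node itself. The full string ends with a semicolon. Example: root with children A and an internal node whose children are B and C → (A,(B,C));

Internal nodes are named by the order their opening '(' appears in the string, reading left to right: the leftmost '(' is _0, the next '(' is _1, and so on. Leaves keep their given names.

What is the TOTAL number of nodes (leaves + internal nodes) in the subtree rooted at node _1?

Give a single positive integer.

Newick: ((L,P,W,S),U,Y,N);
Locate _1: it is the '(' at position 1 (the 2nd '(' reading left to right).
Query: subtree rooted at _1
_1: subtree_size = 1 + 4
  L: subtree_size = 1 + 0
  P: subtree_size = 1 + 0
  W: subtree_size = 1 + 0
  S: subtree_size = 1 + 0
Total subtree size of _1: 5

Answer: 5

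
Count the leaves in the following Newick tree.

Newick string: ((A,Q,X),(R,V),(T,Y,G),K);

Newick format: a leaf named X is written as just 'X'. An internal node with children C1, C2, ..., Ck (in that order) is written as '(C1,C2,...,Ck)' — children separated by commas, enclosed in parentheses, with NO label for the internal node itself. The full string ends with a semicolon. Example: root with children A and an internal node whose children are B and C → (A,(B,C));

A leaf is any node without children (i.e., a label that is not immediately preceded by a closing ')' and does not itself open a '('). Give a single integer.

Answer: 9

Derivation:
Newick: ((A,Q,X),(R,V),(T,Y,G),K);
Scan left-to-right; a leaf is any maximal label run not followed by '(':
  pos 2: leaf 'A' → count = 1
  pos 4: leaf 'Q' → count = 2
  pos 6: leaf 'X' → count = 3
  pos 10: leaf 'R' → count = 4
  pos 12: leaf 'V' → count = 5
  pos 16: leaf 'T' → count = 6
  pos 18: leaf 'Y' → count = 7
  pos 20: leaf 'G' → count = 8
  pos 23: leaf 'K' → count = 9
Total leaves: 9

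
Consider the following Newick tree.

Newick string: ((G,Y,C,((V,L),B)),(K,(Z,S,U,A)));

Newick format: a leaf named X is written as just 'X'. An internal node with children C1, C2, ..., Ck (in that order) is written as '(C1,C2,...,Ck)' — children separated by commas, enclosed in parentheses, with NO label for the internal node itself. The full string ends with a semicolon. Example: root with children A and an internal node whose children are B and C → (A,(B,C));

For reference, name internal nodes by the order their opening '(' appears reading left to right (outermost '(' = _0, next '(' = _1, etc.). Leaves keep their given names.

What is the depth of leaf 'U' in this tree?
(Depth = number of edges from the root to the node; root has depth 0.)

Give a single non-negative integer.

Answer: 3

Derivation:
Newick: ((G,Y,C,((V,L),B)),(K,(Z,S,U,A)));
Naming internals by '(' encounter order: outermost '(' = _0, next = _1, ...
Query node: U
Path from root: _0 -> _4 -> _5 -> U
Depth of U: 3 (number of edges from root)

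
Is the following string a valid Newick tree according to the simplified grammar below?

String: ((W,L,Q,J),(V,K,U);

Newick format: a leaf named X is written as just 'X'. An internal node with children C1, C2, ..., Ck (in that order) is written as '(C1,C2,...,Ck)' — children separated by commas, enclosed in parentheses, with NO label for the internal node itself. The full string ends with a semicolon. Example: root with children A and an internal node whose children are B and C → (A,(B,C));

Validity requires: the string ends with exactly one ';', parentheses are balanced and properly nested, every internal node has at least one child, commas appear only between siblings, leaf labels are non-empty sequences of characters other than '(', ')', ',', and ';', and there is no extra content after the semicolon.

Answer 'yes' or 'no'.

Input: ((W,L,Q,J),(V,K,U);
Paren balance: 3 '(' vs 2 ')' MISMATCH
Ends with single ';': True
Full parse: FAILS (expected , or ) at pos 18)
Valid: False

Answer: no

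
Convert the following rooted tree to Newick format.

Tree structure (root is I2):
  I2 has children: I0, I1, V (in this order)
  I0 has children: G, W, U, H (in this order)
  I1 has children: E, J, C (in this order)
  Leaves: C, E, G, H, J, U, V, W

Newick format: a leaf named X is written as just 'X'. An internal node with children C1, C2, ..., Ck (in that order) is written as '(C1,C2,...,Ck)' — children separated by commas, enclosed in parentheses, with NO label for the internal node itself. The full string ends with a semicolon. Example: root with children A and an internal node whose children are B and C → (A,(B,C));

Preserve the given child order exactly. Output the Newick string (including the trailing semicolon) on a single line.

internal I2 with children ['I0', 'I1', 'V']
  internal I0 with children ['G', 'W', 'U', 'H']
    leaf 'G' → 'G'
    leaf 'W' → 'W'
    leaf 'U' → 'U'
    leaf 'H' → 'H'
  → '(G,W,U,H)'
  internal I1 with children ['E', 'J', 'C']
    leaf 'E' → 'E'
    leaf 'J' → 'J'
    leaf 'C' → 'C'
  → '(E,J,C)'
  leaf 'V' → 'V'
→ '((G,W,U,H),(E,J,C),V)'
Final: ((G,W,U,H),(E,J,C),V);

Answer: ((G,W,U,H),(E,J,C),V);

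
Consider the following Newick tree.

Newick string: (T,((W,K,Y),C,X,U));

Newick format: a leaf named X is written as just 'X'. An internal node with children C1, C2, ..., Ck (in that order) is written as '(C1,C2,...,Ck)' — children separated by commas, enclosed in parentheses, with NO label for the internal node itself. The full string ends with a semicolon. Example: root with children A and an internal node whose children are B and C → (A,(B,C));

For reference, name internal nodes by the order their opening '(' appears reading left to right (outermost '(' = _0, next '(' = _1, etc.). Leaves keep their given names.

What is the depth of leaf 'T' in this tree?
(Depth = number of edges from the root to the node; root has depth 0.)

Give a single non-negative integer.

Newick: (T,((W,K,Y),C,X,U));
Naming internals by '(' encounter order: outermost '(' = _0, next = _1, ...
Query node: T
Path from root: _0 -> T
Depth of T: 1 (number of edges from root)

Answer: 1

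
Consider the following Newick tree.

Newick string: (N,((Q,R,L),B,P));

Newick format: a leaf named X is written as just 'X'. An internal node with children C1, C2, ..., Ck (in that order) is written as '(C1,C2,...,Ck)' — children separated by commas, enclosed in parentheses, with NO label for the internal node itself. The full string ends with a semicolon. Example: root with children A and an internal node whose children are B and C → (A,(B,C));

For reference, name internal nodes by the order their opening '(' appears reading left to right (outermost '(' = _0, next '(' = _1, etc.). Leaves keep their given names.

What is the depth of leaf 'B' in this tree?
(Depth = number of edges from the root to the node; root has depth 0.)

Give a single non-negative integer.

Newick: (N,((Q,R,L),B,P));
Naming internals by '(' encounter order: outermost '(' = _0, next = _1, ...
Query node: B
Path from root: _0 -> _1 -> B
Depth of B: 2 (number of edges from root)

Answer: 2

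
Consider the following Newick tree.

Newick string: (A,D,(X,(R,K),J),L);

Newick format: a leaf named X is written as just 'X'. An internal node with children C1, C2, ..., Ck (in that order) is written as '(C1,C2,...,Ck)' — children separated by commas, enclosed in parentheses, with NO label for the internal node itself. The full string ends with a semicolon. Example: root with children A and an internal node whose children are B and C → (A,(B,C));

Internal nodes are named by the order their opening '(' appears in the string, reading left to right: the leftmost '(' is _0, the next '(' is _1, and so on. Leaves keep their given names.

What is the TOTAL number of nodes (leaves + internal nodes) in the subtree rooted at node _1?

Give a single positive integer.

Answer: 6

Derivation:
Newick: (A,D,(X,(R,K),J),L);
Locate _1: it is the '(' at position 5 (the 2nd '(' reading left to right).
Query: subtree rooted at _1
_1: subtree_size = 1 + 5
  X: subtree_size = 1 + 0
  _2: subtree_size = 1 + 2
    R: subtree_size = 1 + 0
    K: subtree_size = 1 + 0
  J: subtree_size = 1 + 0
Total subtree size of _1: 6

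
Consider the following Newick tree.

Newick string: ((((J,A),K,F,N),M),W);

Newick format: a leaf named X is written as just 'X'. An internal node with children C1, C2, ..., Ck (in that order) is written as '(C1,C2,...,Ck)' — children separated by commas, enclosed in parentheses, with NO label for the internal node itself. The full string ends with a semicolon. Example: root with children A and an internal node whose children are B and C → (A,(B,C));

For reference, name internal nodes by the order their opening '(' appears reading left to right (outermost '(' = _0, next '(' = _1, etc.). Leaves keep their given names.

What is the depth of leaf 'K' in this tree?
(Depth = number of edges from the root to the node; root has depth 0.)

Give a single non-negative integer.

Answer: 3

Derivation:
Newick: ((((J,A),K,F,N),M),W);
Naming internals by '(' encounter order: outermost '(' = _0, next = _1, ...
Query node: K
Path from root: _0 -> _1 -> _2 -> K
Depth of K: 3 (number of edges from root)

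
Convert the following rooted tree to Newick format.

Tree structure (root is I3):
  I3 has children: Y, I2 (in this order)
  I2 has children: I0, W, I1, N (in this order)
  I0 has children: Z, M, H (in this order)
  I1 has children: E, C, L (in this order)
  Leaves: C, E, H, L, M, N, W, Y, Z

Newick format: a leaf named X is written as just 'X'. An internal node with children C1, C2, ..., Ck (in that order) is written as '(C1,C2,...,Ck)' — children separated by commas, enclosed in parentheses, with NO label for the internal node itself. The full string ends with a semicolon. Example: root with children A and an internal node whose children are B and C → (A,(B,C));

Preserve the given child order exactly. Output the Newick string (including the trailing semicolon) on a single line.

internal I3 with children ['Y', 'I2']
  leaf 'Y' → 'Y'
  internal I2 with children ['I0', 'W', 'I1', 'N']
    internal I0 with children ['Z', 'M', 'H']
      leaf 'Z' → 'Z'
      leaf 'M' → 'M'
      leaf 'H' → 'H'
    → '(Z,M,H)'
    leaf 'W' → 'W'
    internal I1 with children ['E', 'C', 'L']
      leaf 'E' → 'E'
      leaf 'C' → 'C'
      leaf 'L' → 'L'
    → '(E,C,L)'
    leaf 'N' → 'N'
  → '((Z,M,H),W,(E,C,L),N)'
→ '(Y,((Z,M,H),W,(E,C,L),N))'
Final: (Y,((Z,M,H),W,(E,C,L),N));

Answer: (Y,((Z,M,H),W,(E,C,L),N));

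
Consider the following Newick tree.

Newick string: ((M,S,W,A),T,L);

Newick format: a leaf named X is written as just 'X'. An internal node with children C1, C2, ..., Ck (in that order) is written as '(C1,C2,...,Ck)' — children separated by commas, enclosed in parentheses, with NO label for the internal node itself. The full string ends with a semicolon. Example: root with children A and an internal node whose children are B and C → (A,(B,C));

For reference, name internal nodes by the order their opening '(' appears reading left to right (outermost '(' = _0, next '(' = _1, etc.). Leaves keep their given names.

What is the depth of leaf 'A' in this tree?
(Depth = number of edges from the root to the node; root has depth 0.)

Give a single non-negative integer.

Newick: ((M,S,W,A),T,L);
Naming internals by '(' encounter order: outermost '(' = _0, next = _1, ...
Query node: A
Path from root: _0 -> _1 -> A
Depth of A: 2 (number of edges from root)

Answer: 2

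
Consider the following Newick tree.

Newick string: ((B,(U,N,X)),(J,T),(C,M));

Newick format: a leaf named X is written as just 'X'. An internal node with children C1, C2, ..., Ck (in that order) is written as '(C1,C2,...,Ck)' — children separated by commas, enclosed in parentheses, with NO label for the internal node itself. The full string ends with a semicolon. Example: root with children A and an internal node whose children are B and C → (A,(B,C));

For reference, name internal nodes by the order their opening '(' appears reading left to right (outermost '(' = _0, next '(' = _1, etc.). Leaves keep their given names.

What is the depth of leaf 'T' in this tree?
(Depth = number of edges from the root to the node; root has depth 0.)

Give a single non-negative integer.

Answer: 2

Derivation:
Newick: ((B,(U,N,X)),(J,T),(C,M));
Naming internals by '(' encounter order: outermost '(' = _0, next = _1, ...
Query node: T
Path from root: _0 -> _3 -> T
Depth of T: 2 (number of edges from root)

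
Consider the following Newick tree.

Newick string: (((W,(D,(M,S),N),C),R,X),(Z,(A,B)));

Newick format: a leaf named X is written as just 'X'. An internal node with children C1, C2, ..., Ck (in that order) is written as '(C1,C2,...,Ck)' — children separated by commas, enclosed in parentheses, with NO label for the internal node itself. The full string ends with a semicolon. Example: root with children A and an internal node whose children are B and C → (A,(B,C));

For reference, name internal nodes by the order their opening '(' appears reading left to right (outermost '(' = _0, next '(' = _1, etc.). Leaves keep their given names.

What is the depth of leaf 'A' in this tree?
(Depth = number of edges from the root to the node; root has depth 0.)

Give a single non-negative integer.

Answer: 3

Derivation:
Newick: (((W,(D,(M,S),N),C),R,X),(Z,(A,B)));
Naming internals by '(' encounter order: outermost '(' = _0, next = _1, ...
Query node: A
Path from root: _0 -> _5 -> _6 -> A
Depth of A: 3 (number of edges from root)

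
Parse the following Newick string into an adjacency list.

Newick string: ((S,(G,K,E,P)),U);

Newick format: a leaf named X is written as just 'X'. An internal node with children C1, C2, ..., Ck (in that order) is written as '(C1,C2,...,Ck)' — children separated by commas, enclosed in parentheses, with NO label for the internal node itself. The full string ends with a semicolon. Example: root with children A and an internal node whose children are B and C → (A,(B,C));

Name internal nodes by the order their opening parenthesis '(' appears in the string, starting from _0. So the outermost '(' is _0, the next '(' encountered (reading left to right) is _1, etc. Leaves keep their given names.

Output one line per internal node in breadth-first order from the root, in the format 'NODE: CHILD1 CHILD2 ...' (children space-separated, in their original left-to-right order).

Answer: _0: _1 U
_1: S _2
_2: G K E P

Derivation:
Input: ((S,(G,K,E,P)),U);
Scanning left-to-right, naming '(' by encounter order:
  pos 0: '(' -> open internal node _0 (depth 1)
  pos 1: '(' -> open internal node _1 (depth 2)
  pos 4: '(' -> open internal node _2 (depth 3)
  pos 12: ')' -> close internal node _2 (now at depth 2)
  pos 13: ')' -> close internal node _1 (now at depth 1)
  pos 16: ')' -> close internal node _0 (now at depth 0)
Total internal nodes: 3
BFS adjacency from root:
  _0: _1 U
  _1: S _2
  _2: G K E P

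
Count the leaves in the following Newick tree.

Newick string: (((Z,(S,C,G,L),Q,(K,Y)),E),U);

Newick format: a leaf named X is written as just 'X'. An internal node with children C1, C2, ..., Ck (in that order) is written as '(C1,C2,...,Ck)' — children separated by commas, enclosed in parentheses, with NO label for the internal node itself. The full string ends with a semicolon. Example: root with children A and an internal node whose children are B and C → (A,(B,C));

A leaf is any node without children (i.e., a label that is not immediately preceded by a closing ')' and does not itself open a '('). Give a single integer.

Answer: 10

Derivation:
Newick: (((Z,(S,C,G,L),Q,(K,Y)),E),U);
Scan left-to-right; a leaf is any maximal label run not followed by '(':
  pos 3: leaf 'Z' → count = 1
  pos 6: leaf 'S' → count = 2
  pos 8: leaf 'C' → count = 3
  pos 10: leaf 'G' → count = 4
  pos 12: leaf 'L' → count = 5
  pos 15: leaf 'Q' → count = 6
  pos 18: leaf 'K' → count = 7
  pos 20: leaf 'Y' → count = 8
  pos 24: leaf 'E' → count = 9
  pos 27: leaf 'U' → count = 10
Total leaves: 10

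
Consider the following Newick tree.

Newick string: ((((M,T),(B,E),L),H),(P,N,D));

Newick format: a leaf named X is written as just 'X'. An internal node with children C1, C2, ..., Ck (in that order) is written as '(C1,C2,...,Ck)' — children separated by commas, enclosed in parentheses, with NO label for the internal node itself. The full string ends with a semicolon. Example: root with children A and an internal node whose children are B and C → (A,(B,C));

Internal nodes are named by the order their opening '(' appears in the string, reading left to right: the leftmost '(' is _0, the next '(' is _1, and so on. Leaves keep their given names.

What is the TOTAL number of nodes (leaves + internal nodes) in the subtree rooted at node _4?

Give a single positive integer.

Answer: 3

Derivation:
Newick: ((((M,T),(B,E),L),H),(P,N,D));
Locate _4: it is the '(' at position 9 (the 5th '(' reading left to right).
Query: subtree rooted at _4
_4: subtree_size = 1 + 2
  B: subtree_size = 1 + 0
  E: subtree_size = 1 + 0
Total subtree size of _4: 3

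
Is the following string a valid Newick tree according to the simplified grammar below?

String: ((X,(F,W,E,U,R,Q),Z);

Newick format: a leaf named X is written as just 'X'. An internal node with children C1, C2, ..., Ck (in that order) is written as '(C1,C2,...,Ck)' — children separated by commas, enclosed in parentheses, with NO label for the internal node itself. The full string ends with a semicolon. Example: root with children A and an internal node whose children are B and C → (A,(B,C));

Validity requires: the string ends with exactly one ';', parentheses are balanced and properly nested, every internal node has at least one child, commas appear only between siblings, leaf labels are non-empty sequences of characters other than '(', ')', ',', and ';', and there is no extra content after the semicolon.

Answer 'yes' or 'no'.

Input: ((X,(F,W,E,U,R,Q),Z);
Paren balance: 3 '(' vs 2 ')' MISMATCH
Ends with single ';': True
Full parse: FAILS (expected , or ) at pos 20)
Valid: False

Answer: no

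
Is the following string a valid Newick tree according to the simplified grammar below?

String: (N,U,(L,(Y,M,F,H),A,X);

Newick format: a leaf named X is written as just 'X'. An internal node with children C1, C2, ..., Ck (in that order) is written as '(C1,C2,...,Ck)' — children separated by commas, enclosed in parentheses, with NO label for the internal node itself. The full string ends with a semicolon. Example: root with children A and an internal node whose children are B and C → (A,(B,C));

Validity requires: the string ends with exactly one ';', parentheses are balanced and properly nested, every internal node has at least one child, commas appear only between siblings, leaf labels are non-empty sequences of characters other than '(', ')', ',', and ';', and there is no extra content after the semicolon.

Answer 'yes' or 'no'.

Answer: no

Derivation:
Input: (N,U,(L,(Y,M,F,H),A,X);
Paren balance: 3 '(' vs 2 ')' MISMATCH
Ends with single ';': True
Full parse: FAILS (expected , or ) at pos 22)
Valid: False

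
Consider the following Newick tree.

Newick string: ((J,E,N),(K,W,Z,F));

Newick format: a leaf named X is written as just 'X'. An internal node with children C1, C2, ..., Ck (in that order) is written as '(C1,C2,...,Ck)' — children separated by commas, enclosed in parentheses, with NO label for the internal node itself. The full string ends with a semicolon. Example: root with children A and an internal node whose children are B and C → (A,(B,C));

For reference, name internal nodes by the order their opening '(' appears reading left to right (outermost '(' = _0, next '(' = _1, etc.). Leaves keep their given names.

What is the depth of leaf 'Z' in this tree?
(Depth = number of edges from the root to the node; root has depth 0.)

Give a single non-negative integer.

Answer: 2

Derivation:
Newick: ((J,E,N),(K,W,Z,F));
Naming internals by '(' encounter order: outermost '(' = _0, next = _1, ...
Query node: Z
Path from root: _0 -> _2 -> Z
Depth of Z: 2 (number of edges from root)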